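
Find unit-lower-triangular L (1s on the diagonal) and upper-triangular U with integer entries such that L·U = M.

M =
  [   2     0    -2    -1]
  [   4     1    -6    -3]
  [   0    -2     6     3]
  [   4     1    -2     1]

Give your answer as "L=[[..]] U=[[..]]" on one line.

  row1 -= 2·row0 → [0,1,-2,-1]
  row2 -= 0·row0 → [0,-2,6,3]
  row3 -= 2·row0 → [0,1,2,3]
  row2 -= -2·row1 → [0,0,2,1]
  row3 -= 1·row1 → [0,0,4,4]
  row3 -= 2·row2 → [0,0,0,2]

L=[[1,0,0,0],[2,1,0,0],[0,-2,1,0],[2,1,2,1]] U=[[2,0,-2,-1],[0,1,-2,-1],[0,0,2,1],[0,0,0,2]]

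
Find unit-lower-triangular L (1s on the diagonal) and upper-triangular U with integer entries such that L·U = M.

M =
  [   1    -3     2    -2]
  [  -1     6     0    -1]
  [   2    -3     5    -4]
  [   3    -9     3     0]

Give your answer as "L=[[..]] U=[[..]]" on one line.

L=[[1,0,0,0],[-1,1,0,0],[2,1,1,0],[3,0,3,1]] U=[[1,-3,2,-2],[0,3,2,-3],[0,0,-1,3],[0,0,0,-3]]

  row1 -= -1·row0 → [0,3,2,-3]
  row2 -= 2·row0 → [0,3,1,0]
  row3 -= 3·row0 → [0,0,-3,6]
  row2 -= 1·row1 → [0,0,-1,3]
  row3 -= 0·row1 → [0,0,-3,6]
  row3 -= 3·row2 → [0,0,0,-3]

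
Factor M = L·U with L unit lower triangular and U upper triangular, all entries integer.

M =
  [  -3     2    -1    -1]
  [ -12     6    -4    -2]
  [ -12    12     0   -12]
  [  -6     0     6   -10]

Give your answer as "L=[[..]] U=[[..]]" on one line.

L=[[1,0,0,0],[4,1,0,0],[4,-2,1,0],[2,2,2,1]] U=[[-3,2,-1,-1],[0,-2,0,2],[0,0,4,-4],[0,0,0,-4]]

  row1 -= 4·row0 → [0,-2,0,2]
  row2 -= 4·row0 → [0,4,4,-8]
  row3 -= 2·row0 → [0,-4,8,-8]
  row2 -= -2·row1 → [0,0,4,-4]
  row3 -= 2·row1 → [0,0,8,-12]
  row3 -= 2·row2 → [0,0,0,-4]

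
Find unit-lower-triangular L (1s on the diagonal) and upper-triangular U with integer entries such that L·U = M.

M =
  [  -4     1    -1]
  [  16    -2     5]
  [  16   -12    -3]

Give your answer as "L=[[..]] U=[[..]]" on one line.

L=[[1,0,0],[-4,1,0],[-4,-4,1]] U=[[-4,1,-1],[0,2,1],[0,0,-3]]

  r1 -= -4·r0 → [0,2,1]
  r2 -= -4·r0 → [0,-8,-7]
  r2 -= -4·r1 → [0,0,-3]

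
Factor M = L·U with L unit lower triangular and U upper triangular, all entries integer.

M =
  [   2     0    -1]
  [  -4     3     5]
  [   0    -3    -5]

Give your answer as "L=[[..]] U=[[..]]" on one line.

L=[[1,0,0],[-2,1,0],[0,-1,1]] U=[[2,0,-1],[0,3,3],[0,0,-2]]

  row1 -= -2·row0 → [0,3,3]
  row2 -= 0·row0 → [0,-3,-5]
  row2 -= -1·row1 → [0,0,-2]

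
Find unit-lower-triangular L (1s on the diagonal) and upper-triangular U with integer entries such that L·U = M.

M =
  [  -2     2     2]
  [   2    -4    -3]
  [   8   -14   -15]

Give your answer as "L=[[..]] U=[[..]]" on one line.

L=[[1,0,0],[-1,1,0],[-4,3,1]] U=[[-2,2,2],[0,-2,-1],[0,0,-4]]

  r1 -= -1·r0 → [0,-2,-1]
  r2 -= -4·r0 → [0,-6,-7]
  r2 -= 3·r1 → [0,0,-4]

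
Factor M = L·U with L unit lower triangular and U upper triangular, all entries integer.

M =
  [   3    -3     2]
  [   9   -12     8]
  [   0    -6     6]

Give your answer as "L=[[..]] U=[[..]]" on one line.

L=[[1,0,0],[3,1,0],[0,2,1]] U=[[3,-3,2],[0,-3,2],[0,0,2]]

  row1 -= 3·row0 → [0,-3,2]
  row2 -= 0·row0 → [0,-6,6]
  row2 -= 2·row1 → [0,0,2]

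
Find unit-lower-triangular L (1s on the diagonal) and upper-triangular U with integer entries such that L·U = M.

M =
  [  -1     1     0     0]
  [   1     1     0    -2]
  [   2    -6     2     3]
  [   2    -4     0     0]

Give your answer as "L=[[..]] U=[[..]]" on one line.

L=[[1,0,0,0],[-1,1,0,0],[-2,-2,1,0],[-2,-1,0,1]] U=[[-1,1,0,0],[0,2,0,-2],[0,0,2,-1],[0,0,0,-2]]

  r1 -= -1·r0 → [0,2,0,-2]
  r2 -= -2·r0 → [0,-4,2,3]
  r3 -= -2·r0 → [0,-2,0,0]
  r2 -= -2·r1 → [0,0,2,-1]
  r3 -= -1·r1 → [0,0,0,-2]
  r3 -= 0·r2 → [0,0,0,-2]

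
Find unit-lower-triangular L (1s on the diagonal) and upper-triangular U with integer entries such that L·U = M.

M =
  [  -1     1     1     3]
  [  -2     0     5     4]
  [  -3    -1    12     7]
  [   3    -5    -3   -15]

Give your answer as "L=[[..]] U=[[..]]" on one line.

L=[[1,0,0,0],[2,1,0,0],[3,2,1,0],[-3,1,-1,1]] U=[[-1,1,1,3],[0,-2,3,-2],[0,0,3,2],[0,0,0,-2]]

  R1 -= 2·R0 → [0,-2,3,-2]
  R2 -= 3·R0 → [0,-4,9,-2]
  R3 -= -3·R0 → [0,-2,0,-6]
  R2 -= 2·R1 → [0,0,3,2]
  R3 -= 1·R1 → [0,0,-3,-4]
  R3 -= -1·R2 → [0,0,0,-2]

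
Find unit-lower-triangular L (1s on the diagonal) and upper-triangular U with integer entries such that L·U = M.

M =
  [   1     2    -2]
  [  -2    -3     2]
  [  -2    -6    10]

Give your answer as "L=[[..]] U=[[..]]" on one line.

L=[[1,0,0],[-2,1,0],[-2,-2,1]] U=[[1,2,-2],[0,1,-2],[0,0,2]]

  R1 -= -2·R0 → [0,1,-2]
  R2 -= -2·R0 → [0,-2,6]
  R2 -= -2·R1 → [0,0,2]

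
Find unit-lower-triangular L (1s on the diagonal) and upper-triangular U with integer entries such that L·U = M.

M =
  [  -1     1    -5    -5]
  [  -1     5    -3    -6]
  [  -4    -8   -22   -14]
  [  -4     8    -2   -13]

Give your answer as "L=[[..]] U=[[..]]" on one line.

  R1 -= 1·R0 → [0,4,2,-1]
  R2 -= 4·R0 → [0,-12,-2,6]
  R3 -= 4·R0 → [0,4,18,7]
  R2 -= -3·R1 → [0,0,4,3]
  R3 -= 1·R1 → [0,0,16,8]
  R3 -= 4·R2 → [0,0,0,-4]

L=[[1,0,0,0],[1,1,0,0],[4,-3,1,0],[4,1,4,1]] U=[[-1,1,-5,-5],[0,4,2,-1],[0,0,4,3],[0,0,0,-4]]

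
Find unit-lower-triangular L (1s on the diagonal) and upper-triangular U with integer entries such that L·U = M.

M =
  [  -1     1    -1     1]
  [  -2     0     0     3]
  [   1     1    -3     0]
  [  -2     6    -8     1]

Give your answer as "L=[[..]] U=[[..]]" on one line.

L=[[1,0,0,0],[2,1,0,0],[-1,-1,1,0],[2,-2,1,1]] U=[[-1,1,-1,1],[0,-2,2,1],[0,0,-2,2],[0,0,0,-1]]

  r1 -= 2·r0 → [0,-2,2,1]
  r2 -= -1·r0 → [0,2,-4,1]
  r3 -= 2·r0 → [0,4,-6,-1]
  r2 -= -1·r1 → [0,0,-2,2]
  r3 -= -2·r1 → [0,0,-2,1]
  r3 -= 1·r2 → [0,0,0,-1]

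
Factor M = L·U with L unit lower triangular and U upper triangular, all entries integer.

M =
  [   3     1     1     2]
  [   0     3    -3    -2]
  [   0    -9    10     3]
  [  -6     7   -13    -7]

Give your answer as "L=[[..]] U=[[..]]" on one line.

  row1 -= 0·row0 → [0,3,-3,-2]
  row2 -= 0·row0 → [0,-9,10,3]
  row3 -= -2·row0 → [0,9,-11,-3]
  row2 -= -3·row1 → [0,0,1,-3]
  row3 -= 3·row1 → [0,0,-2,3]
  row3 -= -2·row2 → [0,0,0,-3]

L=[[1,0,0,0],[0,1,0,0],[0,-3,1,0],[-2,3,-2,1]] U=[[3,1,1,2],[0,3,-3,-2],[0,0,1,-3],[0,0,0,-3]]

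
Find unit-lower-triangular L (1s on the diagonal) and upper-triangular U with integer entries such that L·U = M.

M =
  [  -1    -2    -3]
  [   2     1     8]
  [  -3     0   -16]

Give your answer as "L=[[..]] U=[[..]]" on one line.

L=[[1,0,0],[-2,1,0],[3,-2,1]] U=[[-1,-2,-3],[0,-3,2],[0,0,-3]]

  r1 -= -2·r0 → [0,-3,2]
  r2 -= 3·r0 → [0,6,-7]
  r2 -= -2·r1 → [0,0,-3]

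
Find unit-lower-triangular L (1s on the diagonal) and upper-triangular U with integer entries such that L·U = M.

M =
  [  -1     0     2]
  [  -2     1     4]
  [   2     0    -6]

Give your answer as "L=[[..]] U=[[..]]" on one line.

L=[[1,0,0],[2,1,0],[-2,0,1]] U=[[-1,0,2],[0,1,0],[0,0,-2]]

  r1 -= 2·r0 → [0,1,0]
  r2 -= -2·r0 → [0,0,-2]
  r2 -= 0·r1 → [0,0,-2]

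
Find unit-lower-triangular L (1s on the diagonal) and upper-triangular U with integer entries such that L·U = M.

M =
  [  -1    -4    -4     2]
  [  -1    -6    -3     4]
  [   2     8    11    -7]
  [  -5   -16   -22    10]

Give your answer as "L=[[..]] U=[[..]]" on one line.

  R1 -= 1·R0 → [0,-2,1,2]
  R2 -= -2·R0 → [0,0,3,-3]
  R3 -= 5·R0 → [0,4,-2,0]
  R2 -= 0·R1 → [0,0,3,-3]
  R3 -= -2·R1 → [0,0,0,4]
  R3 -= 0·R2 → [0,0,0,4]

L=[[1,0,0,0],[1,1,0,0],[-2,0,1,0],[5,-2,0,1]] U=[[-1,-4,-4,2],[0,-2,1,2],[0,0,3,-3],[0,0,0,4]]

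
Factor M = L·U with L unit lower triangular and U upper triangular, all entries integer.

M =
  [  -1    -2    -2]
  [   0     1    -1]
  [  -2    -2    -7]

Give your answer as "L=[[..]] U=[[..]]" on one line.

  R1 -= 0·R0 → [0,1,-1]
  R2 -= 2·R0 → [0,2,-3]
  R2 -= 2·R1 → [0,0,-1]

L=[[1,0,0],[0,1,0],[2,2,1]] U=[[-1,-2,-2],[0,1,-1],[0,0,-1]]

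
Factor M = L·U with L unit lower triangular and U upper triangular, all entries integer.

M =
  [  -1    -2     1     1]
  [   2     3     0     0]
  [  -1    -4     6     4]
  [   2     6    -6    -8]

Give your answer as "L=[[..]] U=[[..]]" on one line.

  R1 -= -2·R0 → [0,-1,2,2]
  R2 -= 1·R0 → [0,-2,5,3]
  R3 -= -2·R0 → [0,2,-4,-6]
  R2 -= 2·R1 → [0,0,1,-1]
  R3 -= -2·R1 → [0,0,0,-2]
  R3 -= 0·R2 → [0,0,0,-2]

L=[[1,0,0,0],[-2,1,0,0],[1,2,1,0],[-2,-2,0,1]] U=[[-1,-2,1,1],[0,-1,2,2],[0,0,1,-1],[0,0,0,-2]]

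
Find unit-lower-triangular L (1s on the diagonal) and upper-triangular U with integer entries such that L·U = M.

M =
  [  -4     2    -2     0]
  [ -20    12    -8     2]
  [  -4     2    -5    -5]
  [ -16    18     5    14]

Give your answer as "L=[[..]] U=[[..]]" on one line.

L=[[1,0,0,0],[5,1,0,0],[1,0,1,0],[4,5,-1,1]] U=[[-4,2,-2,0],[0,2,2,2],[0,0,-3,-5],[0,0,0,-1]]

  row1 -= 5·row0 → [0,2,2,2]
  row2 -= 1·row0 → [0,0,-3,-5]
  row3 -= 4·row0 → [0,10,13,14]
  row2 -= 0·row1 → [0,0,-3,-5]
  row3 -= 5·row1 → [0,0,3,4]
  row3 -= -1·row2 → [0,0,0,-1]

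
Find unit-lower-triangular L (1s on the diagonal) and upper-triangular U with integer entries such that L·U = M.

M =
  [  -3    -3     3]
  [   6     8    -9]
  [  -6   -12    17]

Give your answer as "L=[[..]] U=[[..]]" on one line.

L=[[1,0,0],[-2,1,0],[2,-3,1]] U=[[-3,-3,3],[0,2,-3],[0,0,2]]

  r1 -= -2·r0 → [0,2,-3]
  r2 -= 2·r0 → [0,-6,11]
  r2 -= -3·r1 → [0,0,2]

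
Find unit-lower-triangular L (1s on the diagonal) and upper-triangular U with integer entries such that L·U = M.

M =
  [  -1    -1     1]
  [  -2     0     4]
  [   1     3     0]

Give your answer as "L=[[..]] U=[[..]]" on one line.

L=[[1,0,0],[2,1,0],[-1,1,1]] U=[[-1,-1,1],[0,2,2],[0,0,-1]]

  row1 -= 2·row0 → [0,2,2]
  row2 -= -1·row0 → [0,2,1]
  row2 -= 1·row1 → [0,0,-1]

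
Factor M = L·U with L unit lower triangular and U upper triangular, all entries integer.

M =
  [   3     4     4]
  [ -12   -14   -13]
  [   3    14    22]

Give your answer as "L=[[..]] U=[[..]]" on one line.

  row1 -= -4·row0 → [0,2,3]
  row2 -= 1·row0 → [0,10,18]
  row2 -= 5·row1 → [0,0,3]

L=[[1,0,0],[-4,1,0],[1,5,1]] U=[[3,4,4],[0,2,3],[0,0,3]]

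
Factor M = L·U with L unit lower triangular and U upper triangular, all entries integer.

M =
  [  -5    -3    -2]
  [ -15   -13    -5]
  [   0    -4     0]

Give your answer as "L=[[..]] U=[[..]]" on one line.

L=[[1,0,0],[3,1,0],[0,1,1]] U=[[-5,-3,-2],[0,-4,1],[0,0,-1]]

  row1 -= 3·row0 → [0,-4,1]
  row2 -= 0·row0 → [0,-4,0]
  row2 -= 1·row1 → [0,0,-1]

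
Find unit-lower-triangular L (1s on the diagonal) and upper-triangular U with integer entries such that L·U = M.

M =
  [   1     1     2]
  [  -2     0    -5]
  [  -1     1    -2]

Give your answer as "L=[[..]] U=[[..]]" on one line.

  R1 -= -2·R0 → [0,2,-1]
  R2 -= -1·R0 → [0,2,0]
  R2 -= 1·R1 → [0,0,1]

L=[[1,0,0],[-2,1,0],[-1,1,1]] U=[[1,1,2],[0,2,-1],[0,0,1]]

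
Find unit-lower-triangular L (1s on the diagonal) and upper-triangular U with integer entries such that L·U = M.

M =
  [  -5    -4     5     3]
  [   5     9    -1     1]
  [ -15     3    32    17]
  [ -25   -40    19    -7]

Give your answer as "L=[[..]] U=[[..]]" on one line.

L=[[1,0,0,0],[-1,1,0,0],[3,3,1,0],[5,-4,2,1]] U=[[-5,-4,5,3],[0,5,4,4],[0,0,5,-4],[0,0,0,2]]

  row1 -= -1·row0 → [0,5,4,4]
  row2 -= 3·row0 → [0,15,17,8]
  row3 -= 5·row0 → [0,-20,-6,-22]
  row2 -= 3·row1 → [0,0,5,-4]
  row3 -= -4·row1 → [0,0,10,-6]
  row3 -= 2·row2 → [0,0,0,2]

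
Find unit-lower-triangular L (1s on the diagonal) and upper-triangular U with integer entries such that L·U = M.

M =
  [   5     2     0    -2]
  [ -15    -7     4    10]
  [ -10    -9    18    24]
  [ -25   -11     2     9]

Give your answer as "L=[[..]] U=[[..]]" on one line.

L=[[1,0,0,0],[-3,1,0,0],[-2,5,1,0],[-5,1,1,1]] U=[[5,2,0,-2],[0,-1,4,4],[0,0,-2,0],[0,0,0,-5]]

  R1 -= -3·R0 → [0,-1,4,4]
  R2 -= -2·R0 → [0,-5,18,20]
  R3 -= -5·R0 → [0,-1,2,-1]
  R2 -= 5·R1 → [0,0,-2,0]
  R3 -= 1·R1 → [0,0,-2,-5]
  R3 -= 1·R2 → [0,0,0,-5]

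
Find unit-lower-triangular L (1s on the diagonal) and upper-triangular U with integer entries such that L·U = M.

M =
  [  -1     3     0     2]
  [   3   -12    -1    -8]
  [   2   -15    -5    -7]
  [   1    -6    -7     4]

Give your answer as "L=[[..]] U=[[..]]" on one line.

L=[[1,0,0,0],[-3,1,0,0],[-2,3,1,0],[-1,1,3,1]] U=[[-1,3,0,2],[0,-3,-1,-2],[0,0,-2,3],[0,0,0,-1]]

  row1 -= -3·row0 → [0,-3,-1,-2]
  row2 -= -2·row0 → [0,-9,-5,-3]
  row3 -= -1·row0 → [0,-3,-7,6]
  row2 -= 3·row1 → [0,0,-2,3]
  row3 -= 1·row1 → [0,0,-6,8]
  row3 -= 3·row2 → [0,0,0,-1]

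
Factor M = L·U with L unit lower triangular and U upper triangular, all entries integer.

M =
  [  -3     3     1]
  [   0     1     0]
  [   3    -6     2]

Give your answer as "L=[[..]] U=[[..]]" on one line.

L=[[1,0,0],[0,1,0],[-1,-3,1]] U=[[-3,3,1],[0,1,0],[0,0,3]]

  r1 -= 0·r0 → [0,1,0]
  r2 -= -1·r0 → [0,-3,3]
  r2 -= -3·r1 → [0,0,3]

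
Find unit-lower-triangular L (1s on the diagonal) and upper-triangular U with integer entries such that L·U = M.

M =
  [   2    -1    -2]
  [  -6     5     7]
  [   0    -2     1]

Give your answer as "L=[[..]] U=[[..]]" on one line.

L=[[1,0,0],[-3,1,0],[0,-1,1]] U=[[2,-1,-2],[0,2,1],[0,0,2]]

  row1 -= -3·row0 → [0,2,1]
  row2 -= 0·row0 → [0,-2,1]
  row2 -= -1·row1 → [0,0,2]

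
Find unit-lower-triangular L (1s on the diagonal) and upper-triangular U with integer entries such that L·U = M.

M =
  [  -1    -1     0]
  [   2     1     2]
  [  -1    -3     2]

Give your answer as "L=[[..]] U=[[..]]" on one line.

L=[[1,0,0],[-2,1,0],[1,2,1]] U=[[-1,-1,0],[0,-1,2],[0,0,-2]]

  R1 -= -2·R0 → [0,-1,2]
  R2 -= 1·R0 → [0,-2,2]
  R2 -= 2·R1 → [0,0,-2]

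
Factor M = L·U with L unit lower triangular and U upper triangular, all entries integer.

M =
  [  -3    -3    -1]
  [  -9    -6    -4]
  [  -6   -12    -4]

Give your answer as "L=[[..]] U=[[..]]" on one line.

  r1 -= 3·r0 → [0,3,-1]
  r2 -= 2·r0 → [0,-6,-2]
  r2 -= -2·r1 → [0,0,-4]

L=[[1,0,0],[3,1,0],[2,-2,1]] U=[[-3,-3,-1],[0,3,-1],[0,0,-4]]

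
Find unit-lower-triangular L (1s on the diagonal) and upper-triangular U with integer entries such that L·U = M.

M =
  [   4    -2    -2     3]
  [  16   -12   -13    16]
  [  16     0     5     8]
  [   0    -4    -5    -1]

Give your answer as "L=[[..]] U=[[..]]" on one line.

L=[[1,0,0,0],[4,1,0,0],[4,-2,1,0],[0,1,0,1]] U=[[4,-2,-2,3],[0,-4,-5,4],[0,0,3,4],[0,0,0,-5]]

  r1 -= 4·r0 → [0,-4,-5,4]
  r2 -= 4·r0 → [0,8,13,-4]
  r3 -= 0·r0 → [0,-4,-5,-1]
  r2 -= -2·r1 → [0,0,3,4]
  r3 -= 1·r1 → [0,0,0,-5]
  r3 -= 0·r2 → [0,0,0,-5]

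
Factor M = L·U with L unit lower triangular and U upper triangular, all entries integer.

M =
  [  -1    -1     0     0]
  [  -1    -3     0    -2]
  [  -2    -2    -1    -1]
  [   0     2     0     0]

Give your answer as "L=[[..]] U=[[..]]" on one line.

L=[[1,0,0,0],[1,1,0,0],[2,0,1,0],[0,-1,0,1]] U=[[-1,-1,0,0],[0,-2,0,-2],[0,0,-1,-1],[0,0,0,-2]]

  R1 -= 1·R0 → [0,-2,0,-2]
  R2 -= 2·R0 → [0,0,-1,-1]
  R3 -= 0·R0 → [0,2,0,0]
  R2 -= 0·R1 → [0,0,-1,-1]
  R3 -= -1·R1 → [0,0,0,-2]
  R3 -= 0·R2 → [0,0,0,-2]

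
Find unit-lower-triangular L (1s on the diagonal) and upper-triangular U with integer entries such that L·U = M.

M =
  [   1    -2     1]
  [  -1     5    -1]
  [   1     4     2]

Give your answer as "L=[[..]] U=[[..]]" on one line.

  r1 -= -1·r0 → [0,3,0]
  r2 -= 1·r0 → [0,6,1]
  r2 -= 2·r1 → [0,0,1]

L=[[1,0,0],[-1,1,0],[1,2,1]] U=[[1,-2,1],[0,3,0],[0,0,1]]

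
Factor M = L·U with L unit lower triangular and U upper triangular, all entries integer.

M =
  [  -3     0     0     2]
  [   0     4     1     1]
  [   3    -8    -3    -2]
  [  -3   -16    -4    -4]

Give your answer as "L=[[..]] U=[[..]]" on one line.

  R1 -= 0·R0 → [0,4,1,1]
  R2 -= -1·R0 → [0,-8,-3,0]
  R3 -= 1·R0 → [0,-16,-4,-6]
  R2 -= -2·R1 → [0,0,-1,2]
  R3 -= -4·R1 → [0,0,0,-2]
  R3 -= 0·R2 → [0,0,0,-2]

L=[[1,0,0,0],[0,1,0,0],[-1,-2,1,0],[1,-4,0,1]] U=[[-3,0,0,2],[0,4,1,1],[0,0,-1,2],[0,0,0,-2]]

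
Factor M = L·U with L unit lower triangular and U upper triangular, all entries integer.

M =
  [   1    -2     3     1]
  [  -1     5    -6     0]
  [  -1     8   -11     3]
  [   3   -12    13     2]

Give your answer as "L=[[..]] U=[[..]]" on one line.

L=[[1,0,0,0],[-1,1,0,0],[-1,2,1,0],[3,-2,1,1]] U=[[1,-2,3,1],[0,3,-3,1],[0,0,-2,2],[0,0,0,-1]]

  row1 -= -1·row0 → [0,3,-3,1]
  row2 -= -1·row0 → [0,6,-8,4]
  row3 -= 3·row0 → [0,-6,4,-1]
  row2 -= 2·row1 → [0,0,-2,2]
  row3 -= -2·row1 → [0,0,-2,1]
  row3 -= 1·row2 → [0,0,0,-1]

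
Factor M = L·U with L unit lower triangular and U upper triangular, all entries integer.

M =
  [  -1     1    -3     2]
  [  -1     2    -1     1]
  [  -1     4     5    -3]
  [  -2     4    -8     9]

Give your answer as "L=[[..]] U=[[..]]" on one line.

  r1 -= 1·r0 → [0,1,2,-1]
  r2 -= 1·r0 → [0,3,8,-5]
  r3 -= 2·r0 → [0,2,-2,5]
  r2 -= 3·r1 → [0,0,2,-2]
  r3 -= 2·r1 → [0,0,-6,7]
  r3 -= -3·r2 → [0,0,0,1]

L=[[1,0,0,0],[1,1,0,0],[1,3,1,0],[2,2,-3,1]] U=[[-1,1,-3,2],[0,1,2,-1],[0,0,2,-2],[0,0,0,1]]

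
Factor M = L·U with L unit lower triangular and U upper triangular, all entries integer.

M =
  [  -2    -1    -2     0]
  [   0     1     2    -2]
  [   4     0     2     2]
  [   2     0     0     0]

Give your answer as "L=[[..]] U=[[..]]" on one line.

  R1 -= 0·R0 → [0,1,2,-2]
  R2 -= -2·R0 → [0,-2,-2,2]
  R3 -= -1·R0 → [0,-1,-2,0]
  R2 -= -2·R1 → [0,0,2,-2]
  R3 -= -1·R1 → [0,0,0,-2]
  R3 -= 0·R2 → [0,0,0,-2]

L=[[1,0,0,0],[0,1,0,0],[-2,-2,1,0],[-1,-1,0,1]] U=[[-2,-1,-2,0],[0,1,2,-2],[0,0,2,-2],[0,0,0,-2]]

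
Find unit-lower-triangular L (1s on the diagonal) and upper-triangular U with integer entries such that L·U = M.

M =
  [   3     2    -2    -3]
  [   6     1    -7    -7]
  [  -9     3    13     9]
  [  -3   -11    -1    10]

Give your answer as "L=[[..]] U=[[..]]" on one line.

  R1 -= 2·R0 → [0,-3,-3,-1]
  R2 -= -3·R0 → [0,9,7,0]
  R3 -= -1·R0 → [0,-9,-3,7]
  R2 -= -3·R1 → [0,0,-2,-3]
  R3 -= 3·R1 → [0,0,6,10]
  R3 -= -3·R2 → [0,0,0,1]

L=[[1,0,0,0],[2,1,0,0],[-3,-3,1,0],[-1,3,-3,1]] U=[[3,2,-2,-3],[0,-3,-3,-1],[0,0,-2,-3],[0,0,0,1]]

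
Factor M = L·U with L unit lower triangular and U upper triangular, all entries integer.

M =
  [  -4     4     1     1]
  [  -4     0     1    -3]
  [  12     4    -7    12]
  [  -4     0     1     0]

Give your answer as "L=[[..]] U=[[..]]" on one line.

L=[[1,0,0,0],[1,1,0,0],[-3,-4,1,0],[1,1,0,1]] U=[[-4,4,1,1],[0,-4,0,-4],[0,0,-4,-1],[0,0,0,3]]

  r1 -= 1·r0 → [0,-4,0,-4]
  r2 -= -3·r0 → [0,16,-4,15]
  r3 -= 1·r0 → [0,-4,0,-1]
  r2 -= -4·r1 → [0,0,-4,-1]
  r3 -= 1·r1 → [0,0,0,3]
  r3 -= 0·r2 → [0,0,0,3]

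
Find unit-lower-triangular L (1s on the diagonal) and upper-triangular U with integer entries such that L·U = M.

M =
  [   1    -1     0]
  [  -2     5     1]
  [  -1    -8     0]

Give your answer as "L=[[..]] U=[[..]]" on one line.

  row1 -= -2·row0 → [0,3,1]
  row2 -= -1·row0 → [0,-9,0]
  row2 -= -3·row1 → [0,0,3]

L=[[1,0,0],[-2,1,0],[-1,-3,1]] U=[[1,-1,0],[0,3,1],[0,0,3]]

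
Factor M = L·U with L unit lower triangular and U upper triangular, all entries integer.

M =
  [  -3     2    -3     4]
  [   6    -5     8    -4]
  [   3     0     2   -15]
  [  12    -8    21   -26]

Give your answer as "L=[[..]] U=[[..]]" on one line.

L=[[1,0,0,0],[-2,1,0,0],[-1,-2,1,0],[-4,0,3,1]] U=[[-3,2,-3,4],[0,-1,2,4],[0,0,3,-3],[0,0,0,-1]]

  r1 -= -2·r0 → [0,-1,2,4]
  r2 -= -1·r0 → [0,2,-1,-11]
  r3 -= -4·r0 → [0,0,9,-10]
  r2 -= -2·r1 → [0,0,3,-3]
  r3 -= 0·r1 → [0,0,9,-10]
  r3 -= 3·r2 → [0,0,0,-1]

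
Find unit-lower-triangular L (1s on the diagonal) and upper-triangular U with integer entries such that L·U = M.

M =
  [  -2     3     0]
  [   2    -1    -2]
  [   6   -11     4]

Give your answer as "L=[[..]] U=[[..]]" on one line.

L=[[1,0,0],[-1,1,0],[-3,-1,1]] U=[[-2,3,0],[0,2,-2],[0,0,2]]

  row1 -= -1·row0 → [0,2,-2]
  row2 -= -3·row0 → [0,-2,4]
  row2 -= -1·row1 → [0,0,2]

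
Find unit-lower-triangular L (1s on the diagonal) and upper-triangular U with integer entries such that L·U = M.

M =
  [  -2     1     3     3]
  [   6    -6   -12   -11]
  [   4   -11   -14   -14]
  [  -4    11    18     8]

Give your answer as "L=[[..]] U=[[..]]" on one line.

L=[[1,0,0,0],[-3,1,0,0],[-2,3,1,0],[2,-3,3,1]] U=[[-2,1,3,3],[0,-3,-3,-2],[0,0,1,-2],[0,0,0,2]]

  r1 -= -3·r0 → [0,-3,-3,-2]
  r2 -= -2·r0 → [0,-9,-8,-8]
  r3 -= 2·r0 → [0,9,12,2]
  r2 -= 3·r1 → [0,0,1,-2]
  r3 -= -3·r1 → [0,0,3,-4]
  r3 -= 3·r2 → [0,0,0,2]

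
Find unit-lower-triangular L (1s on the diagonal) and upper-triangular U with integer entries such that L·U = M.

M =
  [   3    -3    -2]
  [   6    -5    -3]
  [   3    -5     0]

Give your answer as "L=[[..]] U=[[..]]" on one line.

  R1 -= 2·R0 → [0,1,1]
  R2 -= 1·R0 → [0,-2,2]
  R2 -= -2·R1 → [0,0,4]

L=[[1,0,0],[2,1,0],[1,-2,1]] U=[[3,-3,-2],[0,1,1],[0,0,4]]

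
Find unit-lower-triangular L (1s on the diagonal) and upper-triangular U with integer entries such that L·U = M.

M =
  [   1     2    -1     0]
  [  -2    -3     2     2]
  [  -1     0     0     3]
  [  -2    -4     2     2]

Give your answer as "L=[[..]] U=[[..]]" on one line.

  R1 -= -2·R0 → [0,1,0,2]
  R2 -= -1·R0 → [0,2,-1,3]
  R3 -= -2·R0 → [0,0,0,2]
  R2 -= 2·R1 → [0,0,-1,-1]
  R3 -= 0·R1 → [0,0,0,2]
  R3 -= 0·R2 → [0,0,0,2]

L=[[1,0,0,0],[-2,1,0,0],[-1,2,1,0],[-2,0,0,1]] U=[[1,2,-1,0],[0,1,0,2],[0,0,-1,-1],[0,0,0,2]]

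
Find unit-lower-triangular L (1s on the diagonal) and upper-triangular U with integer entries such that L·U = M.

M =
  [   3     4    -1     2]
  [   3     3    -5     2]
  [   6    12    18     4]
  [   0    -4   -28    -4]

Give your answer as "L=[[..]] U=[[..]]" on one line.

  R1 -= 1·R0 → [0,-1,-4,0]
  R2 -= 2·R0 → [0,4,20,0]
  R3 -= 0·R0 → [0,-4,-28,-4]
  R2 -= -4·R1 → [0,0,4,0]
  R3 -= 4·R1 → [0,0,-12,-4]
  R3 -= -3·R2 → [0,0,0,-4]

L=[[1,0,0,0],[1,1,0,0],[2,-4,1,0],[0,4,-3,1]] U=[[3,4,-1,2],[0,-1,-4,0],[0,0,4,0],[0,0,0,-4]]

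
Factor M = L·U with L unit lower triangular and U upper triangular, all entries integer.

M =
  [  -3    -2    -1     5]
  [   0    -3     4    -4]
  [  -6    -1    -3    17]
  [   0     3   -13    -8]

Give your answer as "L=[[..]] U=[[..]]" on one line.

L=[[1,0,0,0],[0,1,0,0],[2,-1,1,0],[0,-1,-3,1]] U=[[-3,-2,-1,5],[0,-3,4,-4],[0,0,3,3],[0,0,0,-3]]

  r1 -= 0·r0 → [0,-3,4,-4]
  r2 -= 2·r0 → [0,3,-1,7]
  r3 -= 0·r0 → [0,3,-13,-8]
  r2 -= -1·r1 → [0,0,3,3]
  r3 -= -1·r1 → [0,0,-9,-12]
  r3 -= -3·r2 → [0,0,0,-3]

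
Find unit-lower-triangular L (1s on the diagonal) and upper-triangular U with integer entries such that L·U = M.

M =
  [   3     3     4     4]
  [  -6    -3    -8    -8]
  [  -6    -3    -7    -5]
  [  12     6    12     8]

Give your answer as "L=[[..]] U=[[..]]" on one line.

  r1 -= -2·r0 → [0,3,0,0]
  r2 -= -2·r0 → [0,3,1,3]
  r3 -= 4·r0 → [0,-6,-4,-8]
  r2 -= 1·r1 → [0,0,1,3]
  r3 -= -2·r1 → [0,0,-4,-8]
  r3 -= -4·r2 → [0,0,0,4]

L=[[1,0,0,0],[-2,1,0,0],[-2,1,1,0],[4,-2,-4,1]] U=[[3,3,4,4],[0,3,0,0],[0,0,1,3],[0,0,0,4]]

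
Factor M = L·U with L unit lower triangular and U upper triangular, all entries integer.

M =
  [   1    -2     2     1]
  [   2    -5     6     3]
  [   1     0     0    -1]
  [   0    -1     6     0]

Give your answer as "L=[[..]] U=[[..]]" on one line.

  R1 -= 2·R0 → [0,-1,2,1]
  R2 -= 1·R0 → [0,2,-2,-2]
  R3 -= 0·R0 → [0,-1,6,0]
  R2 -= -2·R1 → [0,0,2,0]
  R3 -= 1·R1 → [0,0,4,-1]
  R3 -= 2·R2 → [0,0,0,-1]

L=[[1,0,0,0],[2,1,0,0],[1,-2,1,0],[0,1,2,1]] U=[[1,-2,2,1],[0,-1,2,1],[0,0,2,0],[0,0,0,-1]]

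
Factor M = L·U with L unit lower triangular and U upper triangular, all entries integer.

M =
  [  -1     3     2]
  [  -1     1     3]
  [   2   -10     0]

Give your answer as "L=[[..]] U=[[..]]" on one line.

  r1 -= 1·r0 → [0,-2,1]
  r2 -= -2·r0 → [0,-4,4]
  r2 -= 2·r1 → [0,0,2]

L=[[1,0,0],[1,1,0],[-2,2,1]] U=[[-1,3,2],[0,-2,1],[0,0,2]]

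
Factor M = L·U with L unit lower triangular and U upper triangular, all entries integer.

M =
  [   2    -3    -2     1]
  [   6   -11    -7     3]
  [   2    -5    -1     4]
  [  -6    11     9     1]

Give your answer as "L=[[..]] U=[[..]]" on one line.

L=[[1,0,0,0],[3,1,0,0],[1,1,1,0],[-3,-1,1,1]] U=[[2,-3,-2,1],[0,-2,-1,0],[0,0,2,3],[0,0,0,1]]

  r1 -= 3·r0 → [0,-2,-1,0]
  r2 -= 1·r0 → [0,-2,1,3]
  r3 -= -3·r0 → [0,2,3,4]
  r2 -= 1·r1 → [0,0,2,3]
  r3 -= -1·r1 → [0,0,2,4]
  r3 -= 1·r2 → [0,0,0,1]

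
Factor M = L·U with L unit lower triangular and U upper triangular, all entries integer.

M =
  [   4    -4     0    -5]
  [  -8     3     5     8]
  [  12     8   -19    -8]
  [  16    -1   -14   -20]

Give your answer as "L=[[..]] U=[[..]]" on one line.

L=[[1,0,0,0],[-2,1,0,0],[3,-4,1,0],[4,-3,1,1]] U=[[4,-4,0,-5],[0,-5,5,-2],[0,0,1,-1],[0,0,0,-5]]

  r1 -= -2·r0 → [0,-5,5,-2]
  r2 -= 3·r0 → [0,20,-19,7]
  r3 -= 4·r0 → [0,15,-14,0]
  r2 -= -4·r1 → [0,0,1,-1]
  r3 -= -3·r1 → [0,0,1,-6]
  r3 -= 1·r2 → [0,0,0,-5]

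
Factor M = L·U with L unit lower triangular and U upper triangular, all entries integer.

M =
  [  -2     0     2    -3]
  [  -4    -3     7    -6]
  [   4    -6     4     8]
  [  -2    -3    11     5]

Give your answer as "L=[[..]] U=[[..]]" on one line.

L=[[1,0,0,0],[2,1,0,0],[-2,2,1,0],[1,1,3,1]] U=[[-2,0,2,-3],[0,-3,3,0],[0,0,2,2],[0,0,0,2]]

  row1 -= 2·row0 → [0,-3,3,0]
  row2 -= -2·row0 → [0,-6,8,2]
  row3 -= 1·row0 → [0,-3,9,8]
  row2 -= 2·row1 → [0,0,2,2]
  row3 -= 1·row1 → [0,0,6,8]
  row3 -= 3·row2 → [0,0,0,2]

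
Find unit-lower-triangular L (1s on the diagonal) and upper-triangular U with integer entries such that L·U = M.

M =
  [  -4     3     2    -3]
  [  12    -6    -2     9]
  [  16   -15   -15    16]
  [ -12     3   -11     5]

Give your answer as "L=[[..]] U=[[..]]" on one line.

  row1 -= -3·row0 → [0,3,4,0]
  row2 -= -4·row0 → [0,-3,-7,4]
  row3 -= 3·row0 → [0,-6,-17,14]
  row2 -= -1·row1 → [0,0,-3,4]
  row3 -= -2·row1 → [0,0,-9,14]
  row3 -= 3·row2 → [0,0,0,2]

L=[[1,0,0,0],[-3,1,0,0],[-4,-1,1,0],[3,-2,3,1]] U=[[-4,3,2,-3],[0,3,4,0],[0,0,-3,4],[0,0,0,2]]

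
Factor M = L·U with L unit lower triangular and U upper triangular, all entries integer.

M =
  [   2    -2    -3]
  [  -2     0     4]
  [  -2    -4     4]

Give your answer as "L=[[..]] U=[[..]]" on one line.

  r1 -= -1·r0 → [0,-2,1]
  r2 -= -1·r0 → [0,-6,1]
  r2 -= 3·r1 → [0,0,-2]

L=[[1,0,0],[-1,1,0],[-1,3,1]] U=[[2,-2,-3],[0,-2,1],[0,0,-2]]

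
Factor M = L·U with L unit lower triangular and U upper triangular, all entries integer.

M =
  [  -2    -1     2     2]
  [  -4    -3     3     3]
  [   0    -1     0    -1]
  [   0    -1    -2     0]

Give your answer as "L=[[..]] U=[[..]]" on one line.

L=[[1,0,0,0],[2,1,0,0],[0,1,1,0],[0,1,-1,1]] U=[[-2,-1,2,2],[0,-1,-1,-1],[0,0,1,0],[0,0,0,1]]

  R1 -= 2·R0 → [0,-1,-1,-1]
  R2 -= 0·R0 → [0,-1,0,-1]
  R3 -= 0·R0 → [0,-1,-2,0]
  R2 -= 1·R1 → [0,0,1,0]
  R3 -= 1·R1 → [0,0,-1,1]
  R3 -= -1·R2 → [0,0,0,1]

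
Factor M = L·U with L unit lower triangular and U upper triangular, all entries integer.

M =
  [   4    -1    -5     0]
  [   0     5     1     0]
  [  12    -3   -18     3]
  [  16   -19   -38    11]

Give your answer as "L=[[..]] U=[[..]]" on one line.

  R1 -= 0·R0 → [0,5,1,0]
  R2 -= 3·R0 → [0,0,-3,3]
  R3 -= 4·R0 → [0,-15,-18,11]
  R2 -= 0·R1 → [0,0,-3,3]
  R3 -= -3·R1 → [0,0,-15,11]
  R3 -= 5·R2 → [0,0,0,-4]

L=[[1,0,0,0],[0,1,0,0],[3,0,1,0],[4,-3,5,1]] U=[[4,-1,-5,0],[0,5,1,0],[0,0,-3,3],[0,0,0,-4]]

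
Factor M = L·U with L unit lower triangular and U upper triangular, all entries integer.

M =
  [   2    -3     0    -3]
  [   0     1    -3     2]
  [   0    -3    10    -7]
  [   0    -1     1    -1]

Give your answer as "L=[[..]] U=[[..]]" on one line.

L=[[1,0,0,0],[0,1,0,0],[0,-3,1,0],[0,-1,-2,1]] U=[[2,-3,0,-3],[0,1,-3,2],[0,0,1,-1],[0,0,0,-1]]

  r1 -= 0·r0 → [0,1,-3,2]
  r2 -= 0·r0 → [0,-3,10,-7]
  r3 -= 0·r0 → [0,-1,1,-1]
  r2 -= -3·r1 → [0,0,1,-1]
  r3 -= -1·r1 → [0,0,-2,1]
  r3 -= -2·r2 → [0,0,0,-1]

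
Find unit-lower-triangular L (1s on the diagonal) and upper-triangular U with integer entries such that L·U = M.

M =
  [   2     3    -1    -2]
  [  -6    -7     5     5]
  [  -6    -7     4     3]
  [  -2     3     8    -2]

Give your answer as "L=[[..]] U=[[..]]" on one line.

  row1 -= -3·row0 → [0,2,2,-1]
  row2 -= -3·row0 → [0,2,1,-3]
  row3 -= -1·row0 → [0,6,7,-4]
  row2 -= 1·row1 → [0,0,-1,-2]
  row3 -= 3·row1 → [0,0,1,-1]
  row3 -= -1·row2 → [0,0,0,-3]

L=[[1,0,0,0],[-3,1,0,0],[-3,1,1,0],[-1,3,-1,1]] U=[[2,3,-1,-2],[0,2,2,-1],[0,0,-1,-2],[0,0,0,-3]]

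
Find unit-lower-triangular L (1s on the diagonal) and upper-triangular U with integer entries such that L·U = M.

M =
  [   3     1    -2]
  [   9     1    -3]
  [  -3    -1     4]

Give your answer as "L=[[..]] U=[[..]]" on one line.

L=[[1,0,0],[3,1,0],[-1,0,1]] U=[[3,1,-2],[0,-2,3],[0,0,2]]

  R1 -= 3·R0 → [0,-2,3]
  R2 -= -1·R0 → [0,0,2]
  R2 -= 0·R1 → [0,0,2]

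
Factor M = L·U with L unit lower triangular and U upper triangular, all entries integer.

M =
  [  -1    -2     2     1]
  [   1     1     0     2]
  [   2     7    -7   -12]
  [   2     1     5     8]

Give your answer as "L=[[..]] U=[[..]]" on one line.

  row1 -= -1·row0 → [0,-1,2,3]
  row2 -= -2·row0 → [0,3,-3,-10]
  row3 -= -2·row0 → [0,-3,9,10]
  row2 -= -3·row1 → [0,0,3,-1]
  row3 -= 3·row1 → [0,0,3,1]
  row3 -= 1·row2 → [0,0,0,2]

L=[[1,0,0,0],[-1,1,0,0],[-2,-3,1,0],[-2,3,1,1]] U=[[-1,-2,2,1],[0,-1,2,3],[0,0,3,-1],[0,0,0,2]]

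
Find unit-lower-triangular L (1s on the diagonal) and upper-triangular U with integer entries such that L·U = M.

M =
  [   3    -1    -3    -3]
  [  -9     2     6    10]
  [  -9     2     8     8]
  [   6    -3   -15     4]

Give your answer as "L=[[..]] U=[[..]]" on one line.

L=[[1,0,0,0],[-3,1,0,0],[-3,1,1,0],[2,1,-3,1]] U=[[3,-1,-3,-3],[0,-1,-3,1],[0,0,2,-2],[0,0,0,3]]

  r1 -= -3·r0 → [0,-1,-3,1]
  r2 -= -3·r0 → [0,-1,-1,-1]
  r3 -= 2·r0 → [0,-1,-9,10]
  r2 -= 1·r1 → [0,0,2,-2]
  r3 -= 1·r1 → [0,0,-6,9]
  r3 -= -3·r2 → [0,0,0,3]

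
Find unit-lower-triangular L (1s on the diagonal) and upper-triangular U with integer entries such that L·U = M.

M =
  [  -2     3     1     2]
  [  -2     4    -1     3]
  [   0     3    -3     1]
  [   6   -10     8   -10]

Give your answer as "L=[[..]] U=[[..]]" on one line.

  r1 -= 1·r0 → [0,1,-2,1]
  r2 -= 0·r0 → [0,3,-3,1]
  r3 -= -3·r0 → [0,-1,11,-4]
  r2 -= 3·r1 → [0,0,3,-2]
  r3 -= -1·r1 → [0,0,9,-3]
  r3 -= 3·r2 → [0,0,0,3]

L=[[1,0,0,0],[1,1,0,0],[0,3,1,0],[-3,-1,3,1]] U=[[-2,3,1,2],[0,1,-2,1],[0,0,3,-2],[0,0,0,3]]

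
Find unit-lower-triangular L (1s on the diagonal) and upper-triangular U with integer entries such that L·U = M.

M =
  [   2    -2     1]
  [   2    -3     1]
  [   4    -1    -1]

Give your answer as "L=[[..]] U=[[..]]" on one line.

  R1 -= 1·R0 → [0,-1,0]
  R2 -= 2·R0 → [0,3,-3]
  R2 -= -3·R1 → [0,0,-3]

L=[[1,0,0],[1,1,0],[2,-3,1]] U=[[2,-2,1],[0,-1,0],[0,0,-3]]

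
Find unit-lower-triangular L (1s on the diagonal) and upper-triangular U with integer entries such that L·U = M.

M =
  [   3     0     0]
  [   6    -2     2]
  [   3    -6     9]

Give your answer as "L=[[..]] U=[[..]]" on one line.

L=[[1,0,0],[2,1,0],[1,3,1]] U=[[3,0,0],[0,-2,2],[0,0,3]]

  R1 -= 2·R0 → [0,-2,2]
  R2 -= 1·R0 → [0,-6,9]
  R2 -= 3·R1 → [0,0,3]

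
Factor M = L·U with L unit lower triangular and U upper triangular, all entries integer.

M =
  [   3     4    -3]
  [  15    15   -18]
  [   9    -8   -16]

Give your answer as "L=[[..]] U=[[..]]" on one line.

L=[[1,0,0],[5,1,0],[3,4,1]] U=[[3,4,-3],[0,-5,-3],[0,0,5]]

  r1 -= 5·r0 → [0,-5,-3]
  r2 -= 3·r0 → [0,-20,-7]
  r2 -= 4·r1 → [0,0,5]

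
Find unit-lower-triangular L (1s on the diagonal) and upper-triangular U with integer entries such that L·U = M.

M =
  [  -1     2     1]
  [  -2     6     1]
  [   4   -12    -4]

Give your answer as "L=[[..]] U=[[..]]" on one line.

L=[[1,0,0],[2,1,0],[-4,-2,1]] U=[[-1,2,1],[0,2,-1],[0,0,-2]]

  row1 -= 2·row0 → [0,2,-1]
  row2 -= -4·row0 → [0,-4,0]
  row2 -= -2·row1 → [0,0,-2]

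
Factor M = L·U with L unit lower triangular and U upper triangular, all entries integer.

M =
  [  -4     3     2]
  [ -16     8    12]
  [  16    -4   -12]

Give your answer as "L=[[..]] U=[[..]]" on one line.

L=[[1,0,0],[4,1,0],[-4,-2,1]] U=[[-4,3,2],[0,-4,4],[0,0,4]]

  row1 -= 4·row0 → [0,-4,4]
  row2 -= -4·row0 → [0,8,-4]
  row2 -= -2·row1 → [0,0,4]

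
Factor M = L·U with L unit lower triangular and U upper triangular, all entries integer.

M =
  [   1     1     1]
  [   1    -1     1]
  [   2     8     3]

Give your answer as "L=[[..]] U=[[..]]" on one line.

L=[[1,0,0],[1,1,0],[2,-3,1]] U=[[1,1,1],[0,-2,0],[0,0,1]]

  r1 -= 1·r0 → [0,-2,0]
  r2 -= 2·r0 → [0,6,1]
  r2 -= -3·r1 → [0,0,1]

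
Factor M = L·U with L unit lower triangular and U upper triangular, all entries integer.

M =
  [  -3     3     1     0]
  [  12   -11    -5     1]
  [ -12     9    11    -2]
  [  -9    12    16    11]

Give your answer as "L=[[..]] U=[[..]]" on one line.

L=[[1,0,0,0],[-4,1,0,0],[4,-3,1,0],[3,3,4,1]] U=[[-3,3,1,0],[0,1,-1,1],[0,0,4,1],[0,0,0,4]]

  row1 -= -4·row0 → [0,1,-1,1]
  row2 -= 4·row0 → [0,-3,7,-2]
  row3 -= 3·row0 → [0,3,13,11]
  row2 -= -3·row1 → [0,0,4,1]
  row3 -= 3·row1 → [0,0,16,8]
  row3 -= 4·row2 → [0,0,0,4]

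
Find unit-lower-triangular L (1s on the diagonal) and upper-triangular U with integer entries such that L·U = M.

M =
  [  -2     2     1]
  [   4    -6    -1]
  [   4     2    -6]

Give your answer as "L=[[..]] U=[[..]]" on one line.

  r1 -= -2·r0 → [0,-2,1]
  r2 -= -2·r0 → [0,6,-4]
  r2 -= -3·r1 → [0,0,-1]

L=[[1,0,0],[-2,1,0],[-2,-3,1]] U=[[-2,2,1],[0,-2,1],[0,0,-1]]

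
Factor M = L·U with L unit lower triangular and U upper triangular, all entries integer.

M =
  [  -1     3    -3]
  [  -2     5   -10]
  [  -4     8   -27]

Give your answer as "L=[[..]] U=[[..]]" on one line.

  R1 -= 2·R0 → [0,-1,-4]
  R2 -= 4·R0 → [0,-4,-15]
  R2 -= 4·R1 → [0,0,1]

L=[[1,0,0],[2,1,0],[4,4,1]] U=[[-1,3,-3],[0,-1,-4],[0,0,1]]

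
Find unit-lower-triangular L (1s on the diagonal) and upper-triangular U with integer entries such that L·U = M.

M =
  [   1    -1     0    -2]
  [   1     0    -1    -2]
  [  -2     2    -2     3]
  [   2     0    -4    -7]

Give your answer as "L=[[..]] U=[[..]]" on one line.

L=[[1,0,0,0],[1,1,0,0],[-2,0,1,0],[2,2,1,1]] U=[[1,-1,0,-2],[0,1,-1,0],[0,0,-2,-1],[0,0,0,-2]]

  row1 -= 1·row0 → [0,1,-1,0]
  row2 -= -2·row0 → [0,0,-2,-1]
  row3 -= 2·row0 → [0,2,-4,-3]
  row2 -= 0·row1 → [0,0,-2,-1]
  row3 -= 2·row1 → [0,0,-2,-3]
  row3 -= 1·row2 → [0,0,0,-2]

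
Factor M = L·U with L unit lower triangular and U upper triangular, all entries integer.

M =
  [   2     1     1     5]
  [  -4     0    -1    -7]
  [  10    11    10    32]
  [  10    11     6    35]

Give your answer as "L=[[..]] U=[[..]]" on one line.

L=[[1,0,0,0],[-2,1,0,0],[5,3,1,0],[5,3,-1,1]] U=[[2,1,1,5],[0,2,1,3],[0,0,2,-2],[0,0,0,-1]]

  R1 -= -2·R0 → [0,2,1,3]
  R2 -= 5·R0 → [0,6,5,7]
  R3 -= 5·R0 → [0,6,1,10]
  R2 -= 3·R1 → [0,0,2,-2]
  R3 -= 3·R1 → [0,0,-2,1]
  R3 -= -1·R2 → [0,0,0,-1]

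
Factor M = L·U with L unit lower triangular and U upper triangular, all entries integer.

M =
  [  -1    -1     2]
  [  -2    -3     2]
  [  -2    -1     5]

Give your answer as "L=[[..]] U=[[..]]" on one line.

L=[[1,0,0],[2,1,0],[2,-1,1]] U=[[-1,-1,2],[0,-1,-2],[0,0,-1]]

  R1 -= 2·R0 → [0,-1,-2]
  R2 -= 2·R0 → [0,1,1]
  R2 -= -1·R1 → [0,0,-1]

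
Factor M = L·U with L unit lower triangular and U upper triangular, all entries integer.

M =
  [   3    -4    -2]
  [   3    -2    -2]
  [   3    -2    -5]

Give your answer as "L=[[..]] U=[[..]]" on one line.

L=[[1,0,0],[1,1,0],[1,1,1]] U=[[3,-4,-2],[0,2,0],[0,0,-3]]

  r1 -= 1·r0 → [0,2,0]
  r2 -= 1·r0 → [0,2,-3]
  r2 -= 1·r1 → [0,0,-3]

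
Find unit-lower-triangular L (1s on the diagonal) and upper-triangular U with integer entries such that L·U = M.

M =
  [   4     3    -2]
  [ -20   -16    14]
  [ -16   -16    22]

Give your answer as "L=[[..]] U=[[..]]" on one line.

L=[[1,0,0],[-5,1,0],[-4,4,1]] U=[[4,3,-2],[0,-1,4],[0,0,-2]]

  r1 -= -5·r0 → [0,-1,4]
  r2 -= -4·r0 → [0,-4,14]
  r2 -= 4·r1 → [0,0,-2]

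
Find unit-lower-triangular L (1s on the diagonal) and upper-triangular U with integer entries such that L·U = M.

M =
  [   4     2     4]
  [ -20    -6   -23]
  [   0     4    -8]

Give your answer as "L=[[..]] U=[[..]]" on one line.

L=[[1,0,0],[-5,1,0],[0,1,1]] U=[[4,2,4],[0,4,-3],[0,0,-5]]

  r1 -= -5·r0 → [0,4,-3]
  r2 -= 0·r0 → [0,4,-8]
  r2 -= 1·r1 → [0,0,-5]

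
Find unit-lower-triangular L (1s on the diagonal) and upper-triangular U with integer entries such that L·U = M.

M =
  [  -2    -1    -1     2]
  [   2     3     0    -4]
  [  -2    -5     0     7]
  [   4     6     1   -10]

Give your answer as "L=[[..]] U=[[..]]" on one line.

  row1 -= -1·row0 → [0,2,-1,-2]
  row2 -= 1·row0 → [0,-4,1,5]
  row3 -= -2·row0 → [0,4,-1,-6]
  row2 -= -2·row1 → [0,0,-1,1]
  row3 -= 2·row1 → [0,0,1,-2]
  row3 -= -1·row2 → [0,0,0,-1]

L=[[1,0,0,0],[-1,1,0,0],[1,-2,1,0],[-2,2,-1,1]] U=[[-2,-1,-1,2],[0,2,-1,-2],[0,0,-1,1],[0,0,0,-1]]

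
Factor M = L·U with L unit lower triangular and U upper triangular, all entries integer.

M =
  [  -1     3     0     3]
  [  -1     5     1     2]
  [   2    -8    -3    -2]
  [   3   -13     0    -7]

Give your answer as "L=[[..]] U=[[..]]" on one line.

L=[[1,0,0,0],[1,1,0,0],[-2,-1,1,0],[-3,-2,-1,1]] U=[[-1,3,0,3],[0,2,1,-1],[0,0,-2,3],[0,0,0,3]]

  row1 -= 1·row0 → [0,2,1,-1]
  row2 -= -2·row0 → [0,-2,-3,4]
  row3 -= -3·row0 → [0,-4,0,2]
  row2 -= -1·row1 → [0,0,-2,3]
  row3 -= -2·row1 → [0,0,2,0]
  row3 -= -1·row2 → [0,0,0,3]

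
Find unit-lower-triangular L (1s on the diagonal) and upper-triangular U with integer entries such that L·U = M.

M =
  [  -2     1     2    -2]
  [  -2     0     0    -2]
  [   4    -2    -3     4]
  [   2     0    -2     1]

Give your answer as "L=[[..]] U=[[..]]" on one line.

  R1 -= 1·R0 → [0,-1,-2,0]
  R2 -= -2·R0 → [0,0,1,0]
  R3 -= -1·R0 → [0,1,0,-1]
  R2 -= 0·R1 → [0,0,1,0]
  R3 -= -1·R1 → [0,0,-2,-1]
  R3 -= -2·R2 → [0,0,0,-1]

L=[[1,0,0,0],[1,1,0,0],[-2,0,1,0],[-1,-1,-2,1]] U=[[-2,1,2,-2],[0,-1,-2,0],[0,0,1,0],[0,0,0,-1]]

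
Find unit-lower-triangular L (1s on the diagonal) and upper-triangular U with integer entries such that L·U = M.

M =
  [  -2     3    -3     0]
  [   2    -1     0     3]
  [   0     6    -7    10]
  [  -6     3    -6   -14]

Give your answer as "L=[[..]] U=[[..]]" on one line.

  r1 -= -1·r0 → [0,2,-3,3]
  r2 -= 0·r0 → [0,6,-7,10]
  r3 -= 3·r0 → [0,-6,3,-14]
  r2 -= 3·r1 → [0,0,2,1]
  r3 -= -3·r1 → [0,0,-6,-5]
  r3 -= -3·r2 → [0,0,0,-2]

L=[[1,0,0,0],[-1,1,0,0],[0,3,1,0],[3,-3,-3,1]] U=[[-2,3,-3,0],[0,2,-3,3],[0,0,2,1],[0,0,0,-2]]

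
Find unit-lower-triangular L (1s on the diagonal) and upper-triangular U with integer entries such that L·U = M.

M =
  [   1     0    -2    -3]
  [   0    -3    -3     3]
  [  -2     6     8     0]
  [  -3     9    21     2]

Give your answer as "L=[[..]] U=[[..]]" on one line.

L=[[1,0,0,0],[0,1,0,0],[-2,-2,1,0],[-3,-3,-3,1]] U=[[1,0,-2,-3],[0,-3,-3,3],[0,0,-2,0],[0,0,0,2]]

  R1 -= 0·R0 → [0,-3,-3,3]
  R2 -= -2·R0 → [0,6,4,-6]
  R3 -= -3·R0 → [0,9,15,-7]
  R2 -= -2·R1 → [0,0,-2,0]
  R3 -= -3·R1 → [0,0,6,2]
  R3 -= -3·R2 → [0,0,0,2]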